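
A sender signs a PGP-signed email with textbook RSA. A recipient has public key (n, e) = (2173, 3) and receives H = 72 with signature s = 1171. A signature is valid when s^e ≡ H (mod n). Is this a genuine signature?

s^2 ≡ 1171^2 = 1371241 ≡ 78
3 = 2 + 1, so s^3 ≡ 78·1171 ≡ 72 (mod 2173)
s^3 mod 2173 = 72 matches H.

genuine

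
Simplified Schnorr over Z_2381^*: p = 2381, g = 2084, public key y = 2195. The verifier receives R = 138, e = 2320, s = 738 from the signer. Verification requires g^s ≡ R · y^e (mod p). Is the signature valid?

valid

g^s mod p:
2084^2 = 4343056 ≡ 112
2084^4 ≡ 112^2 = 12544 ≡ 639
2084^8 ≡ 639^2 = 408321 ≡ 1170
2084^16 ≡ 1170^2 = 1368900 ≡ 2206
2084^32 ≡ 2206^2 = 4866436 ≡ 2053
2084^64 ≡ 2053^2 = 4214809 ≡ 439
2084^128 ≡ 439^2 = 192721 ≡ 2241
2084^256 ≡ 2241^2 = 5022081 ≡ 552
2084^512 ≡ 552^2 = 304704 ≡ 2317
738 = 512 + 128 + 64 + 32 + 2, so 2084^738 ≡ 2317·2241·439·2053·112 ≡ 2365 (mod 2381)
R · y^e mod p:
2195^2 = 4818025 ≡ 1262
2195^4 ≡ 1262^2 = 1592644 ≡ 2136
2195^8 ≡ 2136^2 = 4562496 ≡ 500
2195^16 ≡ 500^2 = 250000 ≡ 2376
2195^32 ≡ 2376^2 = 5645376 ≡ 25
2195^64 ≡ 25^2 = 625
2195^128 ≡ 625^2 = 390625 ≡ 141
2195^256 ≡ 141^2 = 19881 ≡ 833
2195^512 ≡ 833^2 = 693889 ≡ 1018
2195^1024 ≡ 1018^2 = 1036324 ≡ 589
2195^2048 ≡ 589^2 = 346921 ≡ 1676
2320 = 2048 + 256 + 16, so 2195^2320 ≡ 1676·833·2376 ≡ 552 (mod 2381)
138·552 = 76176 ≡ 2365 (mod 2381)
2365 ≡ 2365 (mod 2381); signature holds.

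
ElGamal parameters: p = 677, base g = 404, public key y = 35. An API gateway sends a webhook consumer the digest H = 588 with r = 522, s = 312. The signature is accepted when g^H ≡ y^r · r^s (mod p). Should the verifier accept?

reject

Left side g^H mod p:
Squares mod 677: 404^1≡404, 404^2≡59, 404^4≡96, 404^8≡415, 404^16≡267, 404^32≡204, 404^64≡319, 404^128≡211, 404^256≡516, 404^512≡195
588 = 512 + 64 + 8 + 4, so 404^588 ≡ 195·319·415·96 ≡ 13 (mod 677)
Right side y^r · r^s mod p:
Squares mod 677: 35^1≡35, 35^2≡548, 35^4≡393, 35^8≡93, 35^16≡525, 35^32≡86, 35^64≡626, 35^128≡570, 35^256≡617, 35^512≡215
522 = 512 + 8 + 2, so 35^522 ≡ 215·93·548 ≡ 15 (mod 677)
Squares mod 677: 522^1≡522, 522^2≡330, 522^4≡580, 522^8≡608, 522^16≡22, 522^32≡484, 522^64≡14, 522^128≡196, 522^256≡504
312 = 256 + 32 + 16 + 8, so 522^312 ≡ 504·484·22·608 ≡ 457 (mod 677)
15·457 = 6855 ≡ 85 (mod 677)
13 ≠ 85, so verification fails.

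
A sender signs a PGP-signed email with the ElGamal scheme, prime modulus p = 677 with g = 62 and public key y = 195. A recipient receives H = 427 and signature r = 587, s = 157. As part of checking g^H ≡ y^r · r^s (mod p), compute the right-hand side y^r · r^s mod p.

129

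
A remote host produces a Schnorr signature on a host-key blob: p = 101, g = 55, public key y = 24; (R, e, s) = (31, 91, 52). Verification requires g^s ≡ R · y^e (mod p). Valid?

g^s mod p:
55^52 mod 101 = 5
R · y^e mod p:
24^91 mod 101 = 97
31·97 = 3007 ≡ 78 (mod 101)
5 ≠ 78; the check fails.

no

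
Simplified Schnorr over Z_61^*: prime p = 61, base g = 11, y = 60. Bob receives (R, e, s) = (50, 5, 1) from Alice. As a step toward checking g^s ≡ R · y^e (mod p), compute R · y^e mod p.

11

60^2 = 3600 ≡ 1
60^4 ≡ 1^2 = 1
5 = 4 + 1, so 60^5 ≡ 1·60 ≡ 60 (mod 61)
R · y^e ≡ 50·60 = 3000 ≡ 11 (mod 61)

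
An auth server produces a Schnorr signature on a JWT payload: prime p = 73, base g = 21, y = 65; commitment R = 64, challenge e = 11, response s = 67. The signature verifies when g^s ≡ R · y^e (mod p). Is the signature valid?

g^s mod p:
Squares mod 73: 21^1≡21, 21^2≡3, 21^4≡9, 21^8≡8, 21^16≡64, 21^32≡8, 21^64≡64
67 = 64 + 2 + 1, so 21^67 ≡ 64·3·21 ≡ 17 (mod 73)
R · y^e mod p:
Squares mod 73: 65^1≡65, 65^2≡64, 65^4≡8, 65^8≡64
11 = 8 + 2 + 1, so 65^11 ≡ 64·64·65 ≡ 9 (mod 73)
64·9 = 576 ≡ 65 (mod 73)
17 ≠ 65; the check fails.

invalid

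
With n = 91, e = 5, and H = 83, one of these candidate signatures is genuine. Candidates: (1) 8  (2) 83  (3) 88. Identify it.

Candidate 1: Squares mod 91: 8^1≡8, 8^2≡64, 8^4≡1; 5 = 4 + 1, so 8^5 ≡ 1·8 ≡ 8 (mod 91)
Candidate 2: Squares mod 91: 83^1≡83, 83^2≡64, 83^4≡1; 5 = 4 + 1, so 83^5 ≡ 1·83 ≡ 83 (mod 91)
  → matches H = 83
Candidate 3: Squares mod 91: 88^1≡88, 88^2≡9, 88^4≡81; 5 = 4 + 1, so 88^5 ≡ 81·88 ≡ 30 (mod 91)

2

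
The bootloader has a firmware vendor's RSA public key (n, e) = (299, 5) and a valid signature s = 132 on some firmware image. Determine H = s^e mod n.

136

Squares mod 299: s^1≡132, s^2≡82, s^4≡146
5 = 4 + 1, so s^5 ≡ 146·132 ≡ 136 (mod 299)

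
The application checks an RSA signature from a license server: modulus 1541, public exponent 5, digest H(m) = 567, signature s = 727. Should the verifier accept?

Squares mod 1541: s^1≡727, s^2≡1507, s^4≡1156
5 = 4 + 1, so s^5 ≡ 1156·727 ≡ 567 (mod 1541)
567 = H(m), so the signature checks out.

accept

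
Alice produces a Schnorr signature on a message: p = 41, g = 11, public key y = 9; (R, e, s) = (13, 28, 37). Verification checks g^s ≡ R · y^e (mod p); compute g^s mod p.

11^37 mod 41 = 13

13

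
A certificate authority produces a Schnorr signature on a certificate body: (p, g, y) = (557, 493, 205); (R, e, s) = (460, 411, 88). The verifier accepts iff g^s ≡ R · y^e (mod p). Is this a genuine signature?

g^s mod p:
Squares mod 557: 493^1≡493, 493^2≡197, 493^4≡376, 493^8≡455, 493^16≡378, 493^32≡292, 493^64≡43
88 = 64 + 16 + 8, so 493^88 ≡ 43·378·455 ≡ 281 (mod 557)
R · y^e mod p:
Squares mod 557: 205^1≡205, 205^2≡250, 205^4≡116, 205^8≡88, 205^16≡503, 205^32≡131, 205^64≡451, 205^128≡96, 205^256≡304
411 = 256 + 128 + 16 + 8 + 2 + 1, so 205^411 ≡ 304·96·503·88·250·205 ≡ 294 (mod 557)
460·294 = 135240 ≡ 446 (mod 557)
281 ≠ 446; the check fails.

forged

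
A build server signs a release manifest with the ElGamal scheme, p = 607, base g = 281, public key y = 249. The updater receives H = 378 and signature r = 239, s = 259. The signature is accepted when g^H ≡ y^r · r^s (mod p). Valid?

yes

Left side g^H mod p:
Squares mod 607: 281^1≡281, 281^2≡51, 281^4≡173, 281^8≡186, 281^16≡604, 281^32≡9, 281^64≡81, 281^128≡491, 281^256≡102
378 = 256 + 64 + 32 + 16 + 8 + 2, so 281^378 ≡ 102·81·9·604·186·51 ≡ 339 (mod 607)
Right side y^r · r^s mod p:
Squares mod 607: 249^1≡249, 249^2≡87, 249^4≡285, 249^8≡494, 249^16≡22, 249^32≡484, 249^64≡561, 249^128≡295
239 = 128 + 64 + 32 + 8 + 4 + 2 + 1, so 249^239 ≡ 295·561·484·494·285·87·249 ≡ 541 (mod 607)
Squares mod 607: 239^1≡239, 239^2≡63, 239^4≡327, 239^8≡97, 239^16≡304, 239^32≡152, 239^64≡38, 239^128≡230, 239^256≡91
259 = 256 + 2 + 1, so 239^259 ≡ 91·63·239 ≡ 188 (mod 607)
541·188 = 101708 ≡ 339 (mod 607)
339 ≡ 339 (mod 607), so the signature is genuine.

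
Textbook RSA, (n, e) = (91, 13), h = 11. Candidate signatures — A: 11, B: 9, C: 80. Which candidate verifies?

A

Candidate A: Squares mod 91: 11^1≡11, 11^2≡30, 11^4≡81, 11^8≡9; 13 = 8 + 4 + 1, so 11^13 ≡ 9·81·11 ≡ 11 (mod 91)
  → matches h = 11
Candidate B: Squares mod 91: 9^1≡9, 9^2≡81, 9^4≡9, 9^8≡81; 13 = 8 + 4 + 1, so 9^13 ≡ 81·9·9 ≡ 9 (mod 91)
Candidate C: Squares mod 91: 80^1≡80, 80^2≡30, 80^4≡81, 80^8≡9; 13 = 8 + 4 + 1, so 80^13 ≡ 9·81·80 ≡ 80 (mod 91)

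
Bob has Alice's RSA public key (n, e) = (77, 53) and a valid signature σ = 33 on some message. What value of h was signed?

66

σ^53 mod 77 = 66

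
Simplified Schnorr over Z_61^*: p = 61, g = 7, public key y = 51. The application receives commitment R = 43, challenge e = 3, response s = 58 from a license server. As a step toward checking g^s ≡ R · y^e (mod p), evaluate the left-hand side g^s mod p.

5

Squares mod 61: 7^1≡7, 7^2≡49, 7^4≡22, 7^8≡57, 7^16≡16, 7^32≡12
58 = 32 + 16 + 8 + 2, so 7^58 ≡ 12·16·57·49 ≡ 5 (mod 61)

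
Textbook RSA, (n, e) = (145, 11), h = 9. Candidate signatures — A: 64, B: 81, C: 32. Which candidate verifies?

Candidate A: Squares mod 145: 64^1≡64, 64^2≡36, 64^4≡136, 64^8≡81; 11 = 8 + 2 + 1, so 64^11 ≡ 81·36·64 ≡ 9 (mod 145)
  → matches h = 9
Candidate B: Squares mod 145: 81^1≡81, 81^2≡36, 81^4≡136, 81^8≡81; 11 = 8 + 2 + 1, so 81^11 ≡ 81·36·81 ≡ 136 (mod 145)
Candidate C: Squares mod 145: 32^1≡32, 32^2≡9, 32^4≡81, 32^8≡36; 11 = 8 + 2 + 1, so 32^11 ≡ 36·9·32 ≡ 73 (mod 145)

A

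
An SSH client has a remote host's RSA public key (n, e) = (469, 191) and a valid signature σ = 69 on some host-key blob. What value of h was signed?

Squares mod 469: σ^1≡69, σ^2≡71, σ^4≡351, σ^8≡323, σ^16≡211, σ^32≡435, σ^64≡218, σ^128≡155
191 = 128 + 32 + 16 + 8 + 4 + 2 + 1, so σ^191 ≡ 155·435·211·323·351·71·69 ≡ 279 (mod 469)

279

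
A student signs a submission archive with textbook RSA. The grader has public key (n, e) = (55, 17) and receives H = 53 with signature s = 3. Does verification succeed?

Squares mod 55: s^1≡3, s^2≡9, s^4≡26, s^8≡16, s^16≡36
17 = 16 + 1, so s^17 ≡ 36·3 ≡ 53 (mod 55)
53 = H, so the signature checks out.

passes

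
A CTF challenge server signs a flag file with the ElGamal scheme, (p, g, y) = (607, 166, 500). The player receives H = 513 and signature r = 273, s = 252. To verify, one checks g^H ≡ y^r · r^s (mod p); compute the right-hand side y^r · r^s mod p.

124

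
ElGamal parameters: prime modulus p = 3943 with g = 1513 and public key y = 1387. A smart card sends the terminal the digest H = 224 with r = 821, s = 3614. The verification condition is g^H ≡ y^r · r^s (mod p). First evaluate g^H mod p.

1513^2 = 2289169 ≡ 2229
1513^4 ≡ 2229^2 = 4968441 ≡ 261
1513^8 ≡ 261^2 = 68121 ≡ 1090
1513^16 ≡ 1090^2 = 1188100 ≡ 1257
1513^32 ≡ 1257^2 = 1580049 ≡ 2849
1513^64 ≡ 2849^2 = 8116801 ≡ 2107
1513^128 ≡ 2107^2 = 4439449 ≡ 3574
224 = 128 + 64 + 32, so 1513^224 ≡ 3574·2107·2849 ≡ 2157 (mod 3943)

2157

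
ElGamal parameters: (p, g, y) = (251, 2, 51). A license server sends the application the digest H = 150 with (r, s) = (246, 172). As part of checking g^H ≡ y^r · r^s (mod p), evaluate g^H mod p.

2^2 = 4
2^4 ≡ 4^2 = 16
2^8 ≡ 16^2 = 256 ≡ 5
2^16 ≡ 5^2 = 25
2^32 ≡ 25^2 = 625 ≡ 123
2^64 ≡ 123^2 = 15129 ≡ 69
2^128 ≡ 69^2 = 4761 ≡ 243
150 = 128 + 16 + 4 + 2, so 2^150 ≡ 243·25·16·4 ≡ 1 (mod 251)

1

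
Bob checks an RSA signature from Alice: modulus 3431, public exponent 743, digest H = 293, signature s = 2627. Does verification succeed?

fails

s^2 ≡ 2627^2 = 6901129 ≡ 1388
s^4 ≡ 1388^2 = 1926544 ≡ 1753
s^8 ≡ 1753^2 = 3073009 ≡ 2264
s^16 ≡ 2264^2 = 5125696 ≡ 3213
s^32 ≡ 3213^2 = 10323369 ≡ 2921
s^64 ≡ 2921^2 = 8532241 ≡ 2775
s^128 ≡ 2775^2 = 7700625 ≡ 1461
s^256 ≡ 1461^2 = 2134521 ≡ 439
s^512 ≡ 439^2 = 192721 ≡ 585
743 = 512 + 128 + 64 + 32 + 4 + 2 + 1, so s^743 ≡ 585·1461·2775·2921·1753·1388·2627 ≡ 3138 (mod 3431)
The recovered value 3138 does not match the digest 293.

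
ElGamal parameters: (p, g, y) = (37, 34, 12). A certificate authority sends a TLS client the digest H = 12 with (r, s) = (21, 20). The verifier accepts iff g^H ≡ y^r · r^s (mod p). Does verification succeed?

fails

Left side g^H mod p:
34^2 = 1156 ≡ 9
34^4 ≡ 9^2 = 81 ≡ 7
34^8 ≡ 7^2 = 49 ≡ 12
12 = 8 + 4, so 34^12 ≡ 12·7 ≡ 10 (mod 37)
Right side y^r · r^s mod p:
12^2 = 144 ≡ 33
12^4 ≡ 33^2 = 1089 ≡ 16
12^8 ≡ 16^2 = 256 ≡ 34
12^16 ≡ 34^2 = 1156 ≡ 9
21 = 16 + 4 + 1, so 12^21 ≡ 9·16·12 ≡ 26 (mod 37)
21^2 = 441 ≡ 34
21^4 ≡ 34^2 = 1156 ≡ 9
21^8 ≡ 9^2 = 81 ≡ 7
21^16 ≡ 7^2 = 49 ≡ 12
20 = 16 + 4, so 21^20 ≡ 12·9 ≡ 34 (mod 37)
26·34 = 884 ≡ 33 (mod 37)
10 ≠ 33, so verification fails.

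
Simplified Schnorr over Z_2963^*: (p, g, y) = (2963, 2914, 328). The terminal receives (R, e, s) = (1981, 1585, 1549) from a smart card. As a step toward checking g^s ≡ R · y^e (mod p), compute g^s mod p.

2914^1549 mod 2963 = 891

891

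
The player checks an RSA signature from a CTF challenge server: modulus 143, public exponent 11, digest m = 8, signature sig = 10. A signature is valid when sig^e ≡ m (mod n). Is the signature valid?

invalid

sig^2 ≡ 10^2 = 100
sig^4 ≡ 100^2 = 10000 ≡ 133
sig^8 ≡ 133^2 = 17689 ≡ 100
11 = 8 + 2 + 1, so sig^11 ≡ 100·100·10 ≡ 43 (mod 143)
43 ≠ 8, so verification fails.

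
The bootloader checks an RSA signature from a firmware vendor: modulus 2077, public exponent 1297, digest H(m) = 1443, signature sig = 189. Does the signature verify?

verifies

Squares mod 2077: sig^1≡189, sig^2≡412, sig^4≡1507, sig^8≡888, sig^16≡1361, sig^32≡1714, sig^64≡918, sig^128≡1539, sig^256≡741, sig^512≡753, sig^1024≡2065
1297 = 1024 + 256 + 16 + 1, so sig^1297 ≡ 2065·741·1361·189 ≡ 1443 (mod 2077)
sig^1297 mod 2077 = 1443 matches H(m).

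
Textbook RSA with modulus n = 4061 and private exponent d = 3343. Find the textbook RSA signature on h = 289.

3791

h^2 ≡ 289^2 = 83521 ≡ 2301
h^4 ≡ 2301^2 = 5294601 ≡ 3118
h^8 ≡ 3118^2 = 9721924 ≡ 3951
h^16 ≡ 3951^2 = 15610401 ≡ 3978
h^32 ≡ 3978^2 = 15824484 ≡ 2828
h^64 ≡ 2828^2 = 7997584 ≡ 1475
h^128 ≡ 1475^2 = 2175625 ≡ 2990
h^256 ≡ 2990^2 = 8940100 ≡ 1839
h^512 ≡ 1839^2 = 3381921 ≡ 3169
h^1024 ≡ 3169^2 = 10042561 ≡ 3769
h^2048 ≡ 3769^2 = 14205361 ≡ 4044
3343 = 2048 + 1024 + 256 + 8 + 4 + 2 + 1, so h^3343 ≡ 4044·3769·1839·3951·3118·2301·289 ≡ 3791 (mod 4061)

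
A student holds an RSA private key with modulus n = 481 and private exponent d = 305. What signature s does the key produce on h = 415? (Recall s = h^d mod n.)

h^2 ≡ 415^2 = 172225 ≡ 27
h^4 ≡ 27^2 = 729 ≡ 248
h^8 ≡ 248^2 = 61504 ≡ 417
h^16 ≡ 417^2 = 173889 ≡ 248
h^32 ≡ 248^2 = 61504 ≡ 417
h^64 ≡ 417^2 = 173889 ≡ 248
h^128 ≡ 248^2 = 61504 ≡ 417
h^256 ≡ 417^2 = 173889 ≡ 248
305 = 256 + 32 + 16 + 1, so h^305 ≡ 248·417·248·415 ≡ 467 (mod 481)

467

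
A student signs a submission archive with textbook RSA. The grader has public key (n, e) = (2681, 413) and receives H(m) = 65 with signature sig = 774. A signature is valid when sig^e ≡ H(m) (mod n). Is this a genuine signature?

genuine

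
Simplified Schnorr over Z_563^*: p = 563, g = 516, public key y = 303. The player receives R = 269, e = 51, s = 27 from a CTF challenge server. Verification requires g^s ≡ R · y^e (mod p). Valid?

no

g^s mod p:
516^27 mod 563 = 283
R · y^e mod p:
303^51 mod 563 = 413
269·413 = 111097 ≡ 186 (mod 563)
283 ≠ 186; the check fails.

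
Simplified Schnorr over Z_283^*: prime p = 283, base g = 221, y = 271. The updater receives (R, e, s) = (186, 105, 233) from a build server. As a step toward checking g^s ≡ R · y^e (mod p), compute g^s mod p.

221^2 = 48841 ≡ 165
221^4 ≡ 165^2 = 27225 ≡ 57
221^8 ≡ 57^2 = 3249 ≡ 136
221^16 ≡ 136^2 = 18496 ≡ 101
221^32 ≡ 101^2 = 10201 ≡ 13
221^64 ≡ 13^2 = 169
221^128 ≡ 169^2 = 28561 ≡ 261
233 = 128 + 64 + 32 + 8 + 1, so 221^233 ≡ 261·169·13·136·221 ≡ 26 (mod 283)

26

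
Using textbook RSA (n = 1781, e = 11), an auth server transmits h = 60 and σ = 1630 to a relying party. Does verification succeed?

passes

σ^2 ≡ 1630^2 = 2656900 ≡ 1429
σ^4 ≡ 1429^2 = 2042041 ≡ 1015
σ^8 ≡ 1015^2 = 1030225 ≡ 807
11 = 8 + 2 + 1, so σ^11 ≡ 807·1429·1630 ≡ 60 (mod 1781)
Since 60 equals the digest 60, verification succeeds.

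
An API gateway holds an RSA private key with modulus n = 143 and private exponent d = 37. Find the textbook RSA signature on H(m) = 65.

(H(m))^2 ≡ 65^2 = 4225 ≡ 78
(H(m))^4 ≡ 78^2 = 6084 ≡ 78
(H(m))^8 ≡ 78^2 = 6084 ≡ 78
(H(m))^16 ≡ 78^2 = 6084 ≡ 78
(H(m))^32 ≡ 78^2 = 6084 ≡ 78
37 = 32 + 4 + 1, so (H(m))^37 ≡ 78·78·65 ≡ 65 (mod 143)

65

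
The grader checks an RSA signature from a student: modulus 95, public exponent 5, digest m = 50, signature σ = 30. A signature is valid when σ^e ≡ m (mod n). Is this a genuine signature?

Squares mod 95: σ^1≡30, σ^2≡45, σ^4≡30
5 = 4 + 1, so σ^5 ≡ 30·30 ≡ 45 (mod 95)
45 ≠ 50, so verification fails.

forged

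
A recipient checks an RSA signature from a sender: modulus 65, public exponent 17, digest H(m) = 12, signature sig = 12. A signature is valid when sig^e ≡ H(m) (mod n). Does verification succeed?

sig^2 ≡ 12^2 = 144 ≡ 14
sig^4 ≡ 14^2 = 196 ≡ 1
sig^8 ≡ 1^2 = 1
sig^16 ≡ 1^2 = 1
17 = 16 + 1, so sig^17 ≡ 1·12 ≡ 12 (mod 65)
12 = H(m), so the signature checks out.

passes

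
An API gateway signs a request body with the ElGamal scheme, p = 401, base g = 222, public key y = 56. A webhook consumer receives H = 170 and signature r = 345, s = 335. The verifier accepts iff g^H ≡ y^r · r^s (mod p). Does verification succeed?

Left side g^H mod p:
Squares mod 401: 222^1≡222, 222^2≡362, 222^4≡318, 222^8≡72, 222^16≡372, 222^32≡39, 222^64≡318, 222^128≡72
170 = 128 + 32 + 8 + 2, so 222^170 ≡ 72·39·72·362 ≡ 400 (mod 401)
Right side y^r · r^s mod p:
Squares mod 401: 56^1≡56, 56^2≡329, 56^4≡372, 56^8≡39, 56^16≡318, 56^32≡72, 56^64≡372, 56^128≡39, 56^256≡318
345 = 256 + 64 + 16 + 8 + 1, so 56^345 ≡ 318·372·318·39·56 ≡ 381 (mod 401)
Squares mod 401: 345^1≡345, 345^2≡329, 345^4≡372, 345^8≡39, 345^16≡318, 345^32≡72, 345^64≡372, 345^128≡39, 345^256≡318
335 = 256 + 64 + 8 + 4 + 2 + 1, so 345^335 ≡ 318·372·39·372·329·345 ≡ 381 (mod 401)
381·381 = 145161 ≡ 400 (mod 401)
400 ≡ 400 (mod 401), so the signature is genuine.

passes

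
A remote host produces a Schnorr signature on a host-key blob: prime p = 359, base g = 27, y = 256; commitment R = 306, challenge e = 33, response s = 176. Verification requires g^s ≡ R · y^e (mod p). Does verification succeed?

passes

g^s mod p:
Squares mod 359: 27^1≡27, 27^2≡11, 27^4≡121, 27^8≡281, 27^16≡340, 27^32≡2, 27^64≡4, 27^128≡16
176 = 128 + 32 + 16, so 27^176 ≡ 16·2·340 ≡ 110 (mod 359)
R · y^e mod p:
Squares mod 359: 256^1≡256, 256^2≡198, 256^4≡73, 256^8≡303, 256^16≡264, 256^32≡50
33 = 32 + 1, so 256^33 ≡ 50·256 ≡ 235 (mod 359)
306·235 = 71910 ≡ 110 (mod 359)
110 ≡ 110 (mod 359); signature holds.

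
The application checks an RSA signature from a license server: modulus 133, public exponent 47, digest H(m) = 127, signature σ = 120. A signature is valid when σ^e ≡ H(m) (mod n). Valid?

σ^2 ≡ 120^2 = 14400 ≡ 36
σ^4 ≡ 36^2 = 1296 ≡ 99
σ^8 ≡ 99^2 = 9801 ≡ 92
σ^16 ≡ 92^2 = 8464 ≡ 85
σ^32 ≡ 85^2 = 7225 ≡ 43
47 = 32 + 8 + 4 + 2 + 1, so σ^47 ≡ 43·92·99·36·120 ≡ 36 (mod 133)
The recovered value 36 does not match the digest 127.

no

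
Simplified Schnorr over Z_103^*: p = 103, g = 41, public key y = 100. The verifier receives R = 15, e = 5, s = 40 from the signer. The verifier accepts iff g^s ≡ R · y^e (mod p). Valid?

g^s mod p:
Squares mod 103: 41^1≡41, 41^2≡33, 41^4≡59, 41^8≡82, 41^16≡29, 41^32≡17
40 = 32 + 8, so 41^40 ≡ 17·82 ≡ 55 (mod 103)
R · y^e mod p:
Squares mod 103: 100^1≡100, 100^2≡9, 100^4≡81
5 = 4 + 1, so 100^5 ≡ 81·100 ≡ 66 (mod 103)
15·66 = 990 ≡ 63 (mod 103)
55 ≠ 63; the check fails.

no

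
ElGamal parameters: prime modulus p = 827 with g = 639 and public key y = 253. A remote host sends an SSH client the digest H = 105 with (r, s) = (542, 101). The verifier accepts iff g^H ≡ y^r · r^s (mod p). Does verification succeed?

passes

Left side g^H mod p:
639^105 mod 827 = 513
Right side y^r · r^s mod p:
253^542 mod 827 = 665
542^101 mod 827 = 686
665·686 = 456190 ≡ 513 (mod 827)
513 ≡ 513 (mod 827), so the signature is genuine.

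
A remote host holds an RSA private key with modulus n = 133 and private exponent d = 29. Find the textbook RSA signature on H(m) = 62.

6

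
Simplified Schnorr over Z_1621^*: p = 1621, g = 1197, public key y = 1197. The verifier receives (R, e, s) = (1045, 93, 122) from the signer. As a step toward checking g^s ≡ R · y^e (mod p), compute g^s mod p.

1557

Squares mod 1621: 1197^1≡1197, 1197^2≡1466, 1197^4≡1331, 1197^8≡1429, 1197^16≡1202, 1197^32≡493, 1197^64≡1520
122 = 64 + 32 + 16 + 8 + 2, so 1197^122 ≡ 1520·493·1202·1429·1466 ≡ 1557 (mod 1621)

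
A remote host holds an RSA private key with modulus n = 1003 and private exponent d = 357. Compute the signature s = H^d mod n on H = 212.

9

Squares mod 1003: H^1≡212, H^2≡812, H^4≡373, H^8≡715, H^16≡698, H^32≡749, H^64≡324, H^128≡664, H^256≡579
357 = 256 + 64 + 32 + 4 + 1, so H^357 ≡ 579·324·749·373·212 ≡ 9 (mod 1003)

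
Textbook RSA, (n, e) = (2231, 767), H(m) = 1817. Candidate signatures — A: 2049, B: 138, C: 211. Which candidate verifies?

B

Candidate A: 2049^767 mod 2231 = 1544
Candidate B: 138^767 mod 2231 = 1817
  → matches H(m) = 1817
Candidate C: 211^767 mod 2231 = 331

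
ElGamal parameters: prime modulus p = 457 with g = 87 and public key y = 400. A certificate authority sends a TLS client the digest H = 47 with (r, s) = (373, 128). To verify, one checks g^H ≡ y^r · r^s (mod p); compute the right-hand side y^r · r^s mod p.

2

Squares mod 457: 400^1≡400, 400^2≡50, 400^4≡215, 400^8≡68, 400^16≡54, 400^32≡174, 400^64≡114, 400^128≡200, 400^256≡241
373 = 256 + 64 + 32 + 16 + 4 + 1, so 400^373 ≡ 241·114·174·54·215·400 ≡ 436 (mod 457)
Squares mod 457: 373^1≡373, 373^2≡201, 373^4≡185, 373^8≡407, 373^16≡215, 373^32≡68, 373^64≡54, 373^128≡174
373^128 ≡ 174 (mod 457)
y^r · r^s ≡ 436·174 = 75864 ≡ 2 (mod 457)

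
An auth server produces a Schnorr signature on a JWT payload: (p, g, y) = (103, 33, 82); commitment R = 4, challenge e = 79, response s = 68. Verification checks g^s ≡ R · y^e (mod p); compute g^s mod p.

46

Squares mod 103: 33^1≡33, 33^2≡59, 33^4≡82, 33^8≡29, 33^16≡17, 33^32≡83, 33^64≡91
68 = 64 + 4, so 33^68 ≡ 91·82 ≡ 46 (mod 103)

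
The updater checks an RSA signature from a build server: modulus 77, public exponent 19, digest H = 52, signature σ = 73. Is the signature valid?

σ^2 ≡ 73^2 = 5329 ≡ 16
σ^4 ≡ 16^2 = 256 ≡ 25
σ^8 ≡ 25^2 = 625 ≡ 9
σ^16 ≡ 9^2 = 81 ≡ 4
19 = 16 + 2 + 1, so σ^19 ≡ 4·16·73 ≡ 52 (mod 77)
52 = H, so the signature checks out.

valid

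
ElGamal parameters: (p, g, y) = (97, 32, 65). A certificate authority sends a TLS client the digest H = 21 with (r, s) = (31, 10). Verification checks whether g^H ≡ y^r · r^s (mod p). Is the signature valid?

Left side g^H mod p:
32^2 = 1024 ≡ 54
32^4 ≡ 54^2 = 2916 ≡ 6
32^8 ≡ 6^2 = 36
32^16 ≡ 36^2 = 1296 ≡ 35
21 = 16 + 4 + 1, so 32^21 ≡ 35·6·32 ≡ 27 (mod 97)
Right side y^r · r^s mod p:
65^2 = 4225 ≡ 54
65^4 ≡ 54^2 = 2916 ≡ 6
65^8 ≡ 6^2 = 36
65^16 ≡ 36^2 = 1296 ≡ 35
31 = 16 + 8 + 4 + 2 + 1, so 65^31 ≡ 35·36·6·54·65 ≡ 86 (mod 97)
31^2 = 961 ≡ 88
31^4 ≡ 88^2 = 7744 ≡ 81
31^8 ≡ 81^2 = 6561 ≡ 62
10 = 8 + 2, so 31^10 ≡ 62·88 ≡ 24 (mod 97)
86·24 = 2064 ≡ 27 (mod 97)
27 ≡ 27 (mod 97), so the signature is genuine.

valid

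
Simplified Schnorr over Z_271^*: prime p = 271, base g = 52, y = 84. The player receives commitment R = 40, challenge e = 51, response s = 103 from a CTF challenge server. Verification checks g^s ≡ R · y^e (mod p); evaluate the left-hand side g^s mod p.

52^2 = 2704 ≡ 265
52^4 ≡ 265^2 = 70225 ≡ 36
52^8 ≡ 36^2 = 1296 ≡ 212
52^16 ≡ 212^2 = 44944 ≡ 229
52^32 ≡ 229^2 = 52441 ≡ 138
52^64 ≡ 138^2 = 19044 ≡ 74
103 = 64 + 32 + 4 + 2 + 1, so 52^103 ≡ 74·138·36·265·52 ≡ 108 (mod 271)

108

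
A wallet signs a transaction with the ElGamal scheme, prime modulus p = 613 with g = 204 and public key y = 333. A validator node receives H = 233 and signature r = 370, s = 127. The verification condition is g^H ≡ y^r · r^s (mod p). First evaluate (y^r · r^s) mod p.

100

333^370 mod 613 = 204
370^127 mod 613 = 313
y^r · r^s ≡ 204·313 = 63852 ≡ 100 (mod 613)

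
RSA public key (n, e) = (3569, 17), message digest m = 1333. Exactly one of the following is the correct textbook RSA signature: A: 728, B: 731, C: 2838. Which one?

Candidate A: Squares mod 3569: 728^1≡728, 728^2≡1772, 728^4≡2833, 728^8≡2777, 728^16≡2689; 17 = 16 + 1, so 728^17 ≡ 2689·728 ≡ 1780 (mod 3569)
Candidate B: Squares mod 3569: 731^1≡731, 731^2≡2580, 731^4≡215, 731^8≡3397, 731^16≡1032; 17 = 16 + 1, so 731^17 ≡ 1032·731 ≡ 1333 (mod 3569)
  → matches m = 1333
Candidate C: Squares mod 3569: 2838^1≡2838, 2838^2≡2580, 2838^4≡215, 2838^8≡3397, 2838^16≡1032; 17 = 16 + 1, so 2838^17 ≡ 1032·2838 ≡ 2236 (mod 3569)

B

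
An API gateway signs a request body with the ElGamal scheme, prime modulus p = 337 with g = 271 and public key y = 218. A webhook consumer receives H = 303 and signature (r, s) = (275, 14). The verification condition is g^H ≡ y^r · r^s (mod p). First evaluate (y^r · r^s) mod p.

Squares mod 337: 218^1≡218, 218^2≡7, 218^4≡49, 218^8≡42, 218^16≡79, 218^32≡175, 218^64≡295, 218^128≡79, 218^256≡175
275 = 256 + 16 + 2 + 1, so 218^275 ≡ 175·79·7·218 ≡ 76 (mod 337)
Squares mod 337: 275^1≡275, 275^2≡137, 275^4≡234, 275^8≡162
14 = 8 + 4 + 2, so 275^14 ≡ 162·234·137 ≡ 226 (mod 337)
y^r · r^s ≡ 76·226 = 17176 ≡ 326 (mod 337)

326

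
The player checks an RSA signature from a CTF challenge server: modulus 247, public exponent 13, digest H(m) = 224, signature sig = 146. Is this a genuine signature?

sig^2 ≡ 146^2 = 21316 ≡ 74
sig^4 ≡ 74^2 = 5476 ≡ 42
sig^8 ≡ 42^2 = 1764 ≡ 35
13 = 8 + 4 + 1, so sig^13 ≡ 35·42·146 ≡ 224 (mod 247)
sig^13 mod 247 = 224 matches H(m).

genuine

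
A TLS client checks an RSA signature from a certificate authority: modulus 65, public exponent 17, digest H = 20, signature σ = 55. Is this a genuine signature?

σ^2 ≡ 55^2 = 3025 ≡ 35
σ^4 ≡ 35^2 = 1225 ≡ 55
σ^8 ≡ 55^2 = 3025 ≡ 35
σ^16 ≡ 35^2 = 1225 ≡ 55
17 = 16 + 1, so σ^17 ≡ 55·55 ≡ 35 (mod 65)
The recovered value 35 does not match the digest 20.

forged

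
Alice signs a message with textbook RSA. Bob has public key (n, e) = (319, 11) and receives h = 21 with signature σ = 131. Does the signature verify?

verifies

σ^2 ≡ 131^2 = 17161 ≡ 254
σ^4 ≡ 254^2 = 64516 ≡ 78
σ^8 ≡ 78^2 = 6084 ≡ 23
11 = 8 + 2 + 1, so σ^11 ≡ 23·254·131 ≡ 21 (mod 319)
21 = h, so the signature checks out.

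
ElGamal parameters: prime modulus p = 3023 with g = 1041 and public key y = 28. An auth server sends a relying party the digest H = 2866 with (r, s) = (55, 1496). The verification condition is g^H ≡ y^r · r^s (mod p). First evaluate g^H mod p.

1041^2866 mod 3023 = 1351

1351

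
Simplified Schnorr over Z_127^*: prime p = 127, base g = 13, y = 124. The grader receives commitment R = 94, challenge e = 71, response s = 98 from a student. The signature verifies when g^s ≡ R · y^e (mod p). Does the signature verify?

g^s mod p:
13^98 mod 127 = 22
R · y^e mod p:
124^71 mod 127 = 84
94·84 = 7896 ≡ 22 (mod 127)
22 ≡ 22 (mod 127); signature holds.

verifies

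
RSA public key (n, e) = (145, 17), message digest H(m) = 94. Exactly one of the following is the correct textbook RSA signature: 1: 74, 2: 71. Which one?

1

Candidate 1: Squares mod 145: 74^1≡74, 74^2≡111, 74^4≡141, 74^8≡16, 74^16≡111; 17 = 16 + 1, so 74^17 ≡ 111·74 ≡ 94 (mod 145)
  → matches H(m) = 94
Candidate 2: Squares mod 145: 71^1≡71, 71^2≡111, 71^4≡141, 71^8≡16, 71^16≡111; 17 = 16 + 1, so 71^17 ≡ 111·71 ≡ 51 (mod 145)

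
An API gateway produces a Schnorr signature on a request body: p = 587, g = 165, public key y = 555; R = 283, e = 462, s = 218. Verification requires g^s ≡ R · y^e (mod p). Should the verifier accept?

reject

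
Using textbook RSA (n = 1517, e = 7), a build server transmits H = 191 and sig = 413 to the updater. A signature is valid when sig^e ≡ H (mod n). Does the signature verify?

does not verify

Squares mod 1517: sig^1≡413, sig^2≡665, sig^4≡778
7 = 4 + 2 + 1, so sig^7 ≡ 778·665·413 ≡ 1326 (mod 1517)
sig^7 mod 1517 = 1326, but H = 191.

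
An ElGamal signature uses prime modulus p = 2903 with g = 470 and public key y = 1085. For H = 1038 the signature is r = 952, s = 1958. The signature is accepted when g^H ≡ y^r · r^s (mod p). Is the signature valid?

Left side g^H mod p:
Squares mod 2903: 470^1≡470, 470^2≡272, 470^4≡1409, 470^8≡2532, 470^16≡1200, 470^32≡112, 470^64≡932, 470^128≡627, 470^256≡1224, 470^512≡228, 470^1024≡2633
1038 = 1024 + 8 + 4 + 2, so 470^1038 ≡ 2633·2532·1409·272 ≡ 858 (mod 2903)
Right side y^r · r^s mod p:
Squares mod 2903: 1085^1≡1085, 1085^2≡1510, 1085^4≡1245, 1085^8≡2726, 1085^16≡2299, 1085^32≡1941, 1085^64≡2290, 1085^128≡1282, 1085^256≡426, 1085^512≡1490
952 = 512 + 256 + 128 + 32 + 16 + 8, so 1085^952 ≡ 1490·426·1282·1941·2299·2726 ≡ 1078 (mod 2903)
Squares mod 2903: 952^1≡952, 952^2≡568, 952^4≡391, 952^8≡1925, 952^16≡1397, 952^32≡793, 952^64≡1801, 952^128≡950, 952^256≡2570, 952^512≡575, 952^1024≡2586
1958 = 1024 + 512 + 256 + 128 + 32 + 4 + 2, so 952^1958 ≡ 2586·575·2570·950·793·391·568 ≡ 534 (mod 2903)
1078·534 = 575652 ≡ 858 (mod 2903)
858 ≡ 858 (mod 2903), so the signature is genuine.

valid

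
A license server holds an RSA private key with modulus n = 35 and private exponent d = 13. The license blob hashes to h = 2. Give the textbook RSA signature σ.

2

h^2 ≡ 2^2 = 4
h^4 ≡ 4^2 = 16
h^8 ≡ 16^2 = 256 ≡ 11
13 = 8 + 4 + 1, so h^13 ≡ 11·16·2 ≡ 2 (mod 35)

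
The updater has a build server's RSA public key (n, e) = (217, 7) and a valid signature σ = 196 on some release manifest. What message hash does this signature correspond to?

σ^2 ≡ 196^2 = 38416 ≡ 7
σ^4 ≡ 7^2 = 49
7 = 4 + 2 + 1, so σ^7 ≡ 49·7·196 ≡ 175 (mod 217)

175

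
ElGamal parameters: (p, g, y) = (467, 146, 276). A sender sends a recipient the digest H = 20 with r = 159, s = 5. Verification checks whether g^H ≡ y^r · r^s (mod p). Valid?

Left side g^H mod p:
146^20 mod 467 = 243
Right side y^r · r^s mod p:
276^159 mod 467 = 113
159^5 mod 467 = 154
113·154 = 17402 ≡ 123 (mod 467)
243 ≠ 123, so verification fails.

no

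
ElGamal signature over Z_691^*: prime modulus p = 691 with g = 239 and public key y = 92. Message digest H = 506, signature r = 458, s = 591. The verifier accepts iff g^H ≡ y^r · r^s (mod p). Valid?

Left side g^H mod p:
239^506 mod 691 = 159
Right side y^r · r^s mod p:
92^458 mod 691 = 569
458^591 mod 691 = 298
569·298 = 169562 ≡ 267 (mod 691)
159 ≠ 267, so verification fails.

no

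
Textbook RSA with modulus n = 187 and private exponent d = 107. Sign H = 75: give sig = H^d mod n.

48

H^2 ≡ 75^2 = 5625 ≡ 15
H^4 ≡ 15^2 = 225 ≡ 38
H^8 ≡ 38^2 = 1444 ≡ 135
H^16 ≡ 135^2 = 18225 ≡ 86
H^32 ≡ 86^2 = 7396 ≡ 103
H^64 ≡ 103^2 = 10609 ≡ 137
107 = 64 + 32 + 8 + 2 + 1, so H^107 ≡ 137·103·135·15·75 ≡ 48 (mod 187)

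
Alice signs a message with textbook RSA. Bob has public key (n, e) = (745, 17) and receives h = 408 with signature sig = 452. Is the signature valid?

invalid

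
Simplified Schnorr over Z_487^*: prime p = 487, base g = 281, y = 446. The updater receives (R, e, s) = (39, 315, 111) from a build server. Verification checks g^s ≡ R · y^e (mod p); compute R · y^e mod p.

448

446^2 = 198916 ≡ 220
446^4 ≡ 220^2 = 48400 ≡ 187
446^8 ≡ 187^2 = 34969 ≡ 392
446^16 ≡ 392^2 = 153664 ≡ 259
446^32 ≡ 259^2 = 67081 ≡ 362
446^64 ≡ 362^2 = 131044 ≡ 41
446^128 ≡ 41^2 = 1681 ≡ 220
446^256 ≡ 220^2 = 48400 ≡ 187
315 = 256 + 32 + 16 + 8 + 2 + 1, so 446^315 ≡ 187·362·259·392·220·446 ≡ 486 (mod 487)
R · y^e ≡ 39·486 = 18954 ≡ 448 (mod 487)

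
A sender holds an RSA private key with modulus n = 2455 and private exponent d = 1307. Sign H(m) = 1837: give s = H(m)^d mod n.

Squares mod 2455: (H(m))^1≡1837, (H(m))^2≡1399, (H(m))^4≡566, (H(m))^8≡1206, (H(m))^16≡1076, (H(m))^32≡1471, (H(m))^64≡986, (H(m))^128≡16, (H(m))^256≡256, (H(m))^512≡1706, (H(m))^1024≡1261
1307 = 1024 + 256 + 16 + 8 + 2 + 1, so (H(m))^1307 ≡ 1261·256·1076·1206·1399·1837 ≡ 328 (mod 2455)

328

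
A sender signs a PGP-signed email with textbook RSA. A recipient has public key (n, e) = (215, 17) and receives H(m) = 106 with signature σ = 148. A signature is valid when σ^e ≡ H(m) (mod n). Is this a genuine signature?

forged

Squares mod 215: σ^1≡148, σ^2≡189, σ^4≡31, σ^8≡101, σ^16≡96
17 = 16 + 1, so σ^17 ≡ 96·148 ≡ 18 (mod 215)
σ^17 mod 215 = 18, but H(m) = 106.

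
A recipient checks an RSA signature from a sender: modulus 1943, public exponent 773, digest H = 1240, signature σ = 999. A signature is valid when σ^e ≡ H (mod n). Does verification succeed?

passes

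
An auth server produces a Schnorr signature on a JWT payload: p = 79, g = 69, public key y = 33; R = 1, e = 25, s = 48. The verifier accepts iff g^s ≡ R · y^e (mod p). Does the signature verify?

g^s mod p:
Squares mod 79: 69^1≡69, 69^2≡21, 69^4≡46, 69^8≡62, 69^16≡52, 69^32≡18
48 = 32 + 16, so 69^48 ≡ 18·52 ≡ 67 (mod 79)
R · y^e mod p:
Squares mod 79: 33^1≡33, 33^2≡62, 33^4≡52, 33^8≡18, 33^16≡8
25 = 16 + 8 + 1, so 33^25 ≡ 8·18·33 ≡ 12 (mod 79)
1·12 = 12 ≡ 12 (mod 79)
67 ≠ 12; the check fails.

does not verify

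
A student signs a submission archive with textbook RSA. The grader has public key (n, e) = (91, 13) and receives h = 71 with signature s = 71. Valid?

yes

s^13 mod 91 = 71
Since 71 equals the digest 71, verification succeeds.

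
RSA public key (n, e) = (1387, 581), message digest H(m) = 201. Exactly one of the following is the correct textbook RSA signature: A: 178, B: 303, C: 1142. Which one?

Candidate A: Squares mod 1387: 178^1≡178, 178^2≡1170, 178^4≡1318, 178^8≡600, 178^16≡767, 178^32≡201, 178^64≡178, 178^128≡1170, 178^256≡1318, 178^512≡600; 581 = 512 + 64 + 4 + 1, so 178^581 ≡ 600·178·1318·178 ≡ 201 (mod 1387)
  → matches H(m) = 201
Candidate B: Squares mod 1387: 303^1≡303, 303^2≡267, 303^4≡552, 303^8≡951, 303^16≡77, 303^32≡381, 303^64≡913, 303^128≡1369, 303^256≡324, 303^512≡951; 581 = 512 + 64 + 4 + 1, so 303^581 ≡ 951·913·552·303 ≡ 816 (mod 1387)
Candidate C: Squares mod 1387: 1142^1≡1142, 1142^2≡384, 1142^4≡434, 1142^8≡1111, 1142^16≡1278, 1142^32≡785, 1142^64≡397, 1142^128≡878, 1142^256≡1099, 1142^512≡1111; 581 = 512 + 64 + 4 + 1, so 1142^581 ≡ 1111·397·434·1142 ≡ 469 (mod 1387)

A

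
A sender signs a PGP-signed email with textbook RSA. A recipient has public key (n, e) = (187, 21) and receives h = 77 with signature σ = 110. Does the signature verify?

σ^21 mod 187 = 77
77 = h, so the signature checks out.

verifies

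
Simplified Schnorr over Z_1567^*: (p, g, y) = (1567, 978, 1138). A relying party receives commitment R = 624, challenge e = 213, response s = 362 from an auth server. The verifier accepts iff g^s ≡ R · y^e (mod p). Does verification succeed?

passes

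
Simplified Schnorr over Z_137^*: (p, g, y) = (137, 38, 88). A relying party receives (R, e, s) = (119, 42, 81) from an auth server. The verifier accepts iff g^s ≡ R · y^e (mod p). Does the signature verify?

does not verify

g^s mod p:
38^2 = 1444 ≡ 74
38^4 ≡ 74^2 = 5476 ≡ 133
38^8 ≡ 133^2 = 17689 ≡ 16
38^16 ≡ 16^2 = 256 ≡ 119
38^32 ≡ 119^2 = 14161 ≡ 50
38^64 ≡ 50^2 = 2500 ≡ 34
81 = 64 + 16 + 1, so 38^81 ≡ 34·119·38 ≡ 34 (mod 137)
R · y^e mod p:
88^2 = 7744 ≡ 72
88^4 ≡ 72^2 = 5184 ≡ 115
88^8 ≡ 115^2 = 13225 ≡ 73
88^16 ≡ 73^2 = 5329 ≡ 123
88^32 ≡ 123^2 = 15129 ≡ 59
42 = 32 + 8 + 2, so 88^42 ≡ 59·73·72 ≡ 73 (mod 137)
119·73 = 8687 ≡ 56 (mod 137)
34 ≠ 56; the check fails.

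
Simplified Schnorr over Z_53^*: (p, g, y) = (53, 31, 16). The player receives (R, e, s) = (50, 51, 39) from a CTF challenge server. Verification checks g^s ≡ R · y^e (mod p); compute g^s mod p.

31^39 mod 53 = 23

23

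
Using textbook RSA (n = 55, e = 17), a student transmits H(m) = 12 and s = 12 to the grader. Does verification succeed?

Squares mod 55: s^1≡12, s^2≡34, s^4≡1, s^8≡1, s^16≡1
17 = 16 + 1, so s^17 ≡ 1·12 ≡ 12 (mod 55)
Since 12 equals the digest 12, verification succeeds.

passes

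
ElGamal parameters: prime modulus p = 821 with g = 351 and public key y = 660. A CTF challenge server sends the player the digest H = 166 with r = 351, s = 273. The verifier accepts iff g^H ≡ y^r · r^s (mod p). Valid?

Left side g^H mod p:
351^2 = 123201 ≡ 51
351^4 ≡ 51^2 = 2601 ≡ 138
351^8 ≡ 138^2 = 19044 ≡ 161
351^16 ≡ 161^2 = 25921 ≡ 470
351^32 ≡ 470^2 = 220900 ≡ 51
351^64 ≡ 51^2 = 2601 ≡ 138
351^128 ≡ 138^2 = 19044 ≡ 161
166 = 128 + 32 + 4 + 2, so 351^166 ≡ 161·51·138·51 ≡ 470 (mod 821)
Right side y^r · r^s mod p:
660^2 = 435600 ≡ 470
660^4 ≡ 470^2 = 220900 ≡ 51
660^8 ≡ 51^2 = 2601 ≡ 138
660^16 ≡ 138^2 = 19044 ≡ 161
660^32 ≡ 161^2 = 25921 ≡ 470
660^64 ≡ 470^2 = 220900 ≡ 51
660^128 ≡ 51^2 = 2601 ≡ 138
660^256 ≡ 138^2 = 19044 ≡ 161
351 = 256 + 64 + 16 + 8 + 4 + 2 + 1, so 660^351 ≡ 161·51·161·138·51·470·660 ≡ 660 (mod 821)
351^2 = 123201 ≡ 51
351^4 ≡ 51^2 = 2601 ≡ 138
351^8 ≡ 138^2 = 19044 ≡ 161
351^16 ≡ 161^2 = 25921 ≡ 470
351^32 ≡ 470^2 = 220900 ≡ 51
351^64 ≡ 51^2 = 2601 ≡ 138
351^128 ≡ 138^2 = 19044 ≡ 161
351^256 ≡ 161^2 = 25921 ≡ 470
273 = 256 + 16 + 1, so 351^273 ≡ 470·470·351 ≡ 660 (mod 821)
660·660 = 435600 ≡ 470 (mod 821)
470 ≡ 470 (mod 821), so the signature is genuine.

yes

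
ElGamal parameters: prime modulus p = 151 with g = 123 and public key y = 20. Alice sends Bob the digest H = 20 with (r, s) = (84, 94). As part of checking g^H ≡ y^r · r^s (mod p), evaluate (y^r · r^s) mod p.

Squares mod 151: 20^1≡20, 20^2≡98, 20^4≡91, 20^8≡127, 20^16≡123, 20^32≡29, 20^64≡86
84 = 64 + 16 + 4, so 20^84 ≡ 86·123·91 ≡ 124 (mod 151)
Squares mod 151: 84^1≡84, 84^2≡110, 84^4≡20, 84^8≡98, 84^16≡91, 84^32≡127, 84^64≡123
94 = 64 + 16 + 8 + 4 + 2, so 84^94 ≡ 123·91·98·20·110 ≡ 72 (mod 151)
y^r · r^s ≡ 124·72 = 8928 ≡ 19 (mod 151)

19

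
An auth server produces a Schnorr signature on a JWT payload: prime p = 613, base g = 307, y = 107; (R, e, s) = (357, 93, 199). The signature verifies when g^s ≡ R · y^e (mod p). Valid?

yes

g^s mod p:
307^2 = 94249 ≡ 460
307^4 ≡ 460^2 = 211600 ≡ 115
307^8 ≡ 115^2 = 13225 ≡ 352
307^16 ≡ 352^2 = 123904 ≡ 78
307^32 ≡ 78^2 = 6084 ≡ 567
307^64 ≡ 567^2 = 321489 ≡ 277
307^128 ≡ 277^2 = 76729 ≡ 104
199 = 128 + 64 + 4 + 2 + 1, so 307^199 ≡ 104·277·115·460·307 ≡ 340 (mod 613)
R · y^e mod p:
107^2 = 11449 ≡ 415
107^4 ≡ 415^2 = 172225 ≡ 585
107^8 ≡ 585^2 = 342225 ≡ 171
107^16 ≡ 171^2 = 29241 ≡ 430
107^32 ≡ 430^2 = 184900 ≡ 387
107^64 ≡ 387^2 = 149769 ≡ 197
93 = 64 + 16 + 8 + 4 + 1, so 107^93 ≡ 197·430·171·585·107 ≡ 468 (mod 613)
357·468 = 167076 ≡ 340 (mod 613)
340 ≡ 340 (mod 613); signature holds.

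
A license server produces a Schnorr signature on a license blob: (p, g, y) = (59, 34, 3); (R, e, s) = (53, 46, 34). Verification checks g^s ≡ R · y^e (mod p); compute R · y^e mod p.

4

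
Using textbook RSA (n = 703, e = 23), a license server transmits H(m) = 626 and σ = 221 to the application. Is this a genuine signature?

forged

σ^2 ≡ 221^2 = 48841 ≡ 334
σ^4 ≡ 334^2 = 111556 ≡ 482
σ^8 ≡ 482^2 = 232324 ≡ 334
σ^16 ≡ 334^2 = 111556 ≡ 482
23 = 16 + 4 + 2 + 1, so σ^23 ≡ 482·482·334·221 ≡ 369 (mod 703)
σ^23 mod 703 = 369, but H(m) = 626.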